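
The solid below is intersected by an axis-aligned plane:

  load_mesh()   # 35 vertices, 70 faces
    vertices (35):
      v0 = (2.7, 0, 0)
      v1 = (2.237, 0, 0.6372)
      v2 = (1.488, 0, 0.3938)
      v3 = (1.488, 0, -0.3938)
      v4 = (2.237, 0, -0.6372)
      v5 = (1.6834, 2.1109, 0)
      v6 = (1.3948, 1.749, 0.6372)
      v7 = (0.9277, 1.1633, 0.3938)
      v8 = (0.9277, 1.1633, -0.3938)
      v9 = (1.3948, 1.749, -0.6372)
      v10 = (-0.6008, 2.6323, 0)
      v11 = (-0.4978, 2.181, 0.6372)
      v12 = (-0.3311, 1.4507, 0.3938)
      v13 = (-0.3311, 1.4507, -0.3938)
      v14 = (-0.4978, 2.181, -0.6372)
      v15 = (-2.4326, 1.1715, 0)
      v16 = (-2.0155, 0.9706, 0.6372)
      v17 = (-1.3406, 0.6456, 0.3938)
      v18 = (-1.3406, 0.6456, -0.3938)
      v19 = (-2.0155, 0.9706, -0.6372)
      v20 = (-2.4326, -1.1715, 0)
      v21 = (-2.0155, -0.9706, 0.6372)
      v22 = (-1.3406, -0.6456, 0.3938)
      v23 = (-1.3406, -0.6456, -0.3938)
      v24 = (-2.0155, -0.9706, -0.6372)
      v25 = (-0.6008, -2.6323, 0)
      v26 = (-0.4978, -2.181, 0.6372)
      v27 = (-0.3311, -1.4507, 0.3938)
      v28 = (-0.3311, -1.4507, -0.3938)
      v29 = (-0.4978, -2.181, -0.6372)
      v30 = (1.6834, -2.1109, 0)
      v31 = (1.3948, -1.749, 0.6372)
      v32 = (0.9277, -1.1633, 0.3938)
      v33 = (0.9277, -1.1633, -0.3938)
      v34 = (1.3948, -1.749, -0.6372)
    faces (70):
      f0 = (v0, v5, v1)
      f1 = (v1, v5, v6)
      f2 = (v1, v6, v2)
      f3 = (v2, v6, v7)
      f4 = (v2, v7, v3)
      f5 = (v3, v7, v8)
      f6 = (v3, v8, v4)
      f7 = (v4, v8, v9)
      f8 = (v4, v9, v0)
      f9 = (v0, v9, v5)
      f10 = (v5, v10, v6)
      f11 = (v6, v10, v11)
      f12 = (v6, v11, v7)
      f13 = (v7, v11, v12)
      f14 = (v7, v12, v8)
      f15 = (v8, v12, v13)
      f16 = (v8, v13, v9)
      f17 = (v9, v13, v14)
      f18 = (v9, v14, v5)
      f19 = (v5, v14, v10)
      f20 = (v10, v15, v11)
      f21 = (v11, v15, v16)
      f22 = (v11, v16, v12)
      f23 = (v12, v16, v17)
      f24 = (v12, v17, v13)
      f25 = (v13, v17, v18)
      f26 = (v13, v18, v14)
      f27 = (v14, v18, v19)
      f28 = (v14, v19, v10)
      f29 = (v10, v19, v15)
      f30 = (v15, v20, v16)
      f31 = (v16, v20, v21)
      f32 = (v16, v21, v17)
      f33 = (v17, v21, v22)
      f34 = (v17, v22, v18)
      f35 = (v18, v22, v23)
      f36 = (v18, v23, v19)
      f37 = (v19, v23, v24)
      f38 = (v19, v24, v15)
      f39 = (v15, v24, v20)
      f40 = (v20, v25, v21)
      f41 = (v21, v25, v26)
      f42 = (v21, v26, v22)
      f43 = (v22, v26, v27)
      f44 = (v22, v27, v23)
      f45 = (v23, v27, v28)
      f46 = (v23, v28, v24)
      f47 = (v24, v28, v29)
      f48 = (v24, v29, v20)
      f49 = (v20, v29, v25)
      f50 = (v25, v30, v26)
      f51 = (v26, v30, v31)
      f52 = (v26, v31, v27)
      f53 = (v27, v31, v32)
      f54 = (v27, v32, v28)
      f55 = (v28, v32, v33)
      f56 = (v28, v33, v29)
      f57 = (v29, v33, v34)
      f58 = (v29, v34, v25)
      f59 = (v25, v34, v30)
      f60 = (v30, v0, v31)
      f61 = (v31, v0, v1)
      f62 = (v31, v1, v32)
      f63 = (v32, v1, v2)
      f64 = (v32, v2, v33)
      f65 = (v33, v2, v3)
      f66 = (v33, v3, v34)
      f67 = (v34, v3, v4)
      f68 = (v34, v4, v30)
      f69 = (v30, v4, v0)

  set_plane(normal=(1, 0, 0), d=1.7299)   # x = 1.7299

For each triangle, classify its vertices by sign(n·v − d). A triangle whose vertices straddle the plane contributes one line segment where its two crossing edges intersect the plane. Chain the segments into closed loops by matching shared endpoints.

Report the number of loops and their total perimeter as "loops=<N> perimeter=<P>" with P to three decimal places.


Straddling triangles (14 of 70):
  (v0,v5,v1) [+-+] → (1.7299, 2.01435, 0)–(1.7299, 1.93359, 0.053522)  len=0.0969
  (v1,v5,v6) [+--] → (1.7299, 1.93359, 0.053522)–(1.7299, 1.0531, 0.6372)  len=1.0564
  (v1,v6,v2) [+--] → (1.7299, 1.0531, 0.6372)–(1.7299, 0, 0.472409)  len=1.0659
  (v3,v8,v4) [--+] → (1.7299, 0.450553, -0.54293)–(1.7299, 0, -0.472409)  len=0.4560
  (v4,v8,v9) [+--] → (1.7299, 0.450553, -0.54293)–(1.7299, 1.0531, -0.6372)  len=0.6099
  (v4,v9,v0) [+-+] → (1.7299, 1.0531, -0.6372)–(1.7299, 1.29996, -0.473604)  len=0.2961
  (v0,v9,v5) [+--] → (1.7299, 1.29996, -0.473604)–(1.7299, 2.01435, 0)  len=0.8571
  (v30,v0,v31) [-+-] → (1.7299, -2.01435, 0)–(1.7299, -1.29996, 0.473604)  len=0.8571
  (v31,v0,v1) [-++] → (1.7299, -1.29996, 0.473604)–(1.7299, -1.0531, 0.6372)  len=0.2961
  (v31,v1,v32) [-+-] → (1.7299, -1.0531, 0.6372)–(1.7299, -0.450553, 0.54293)  len=0.6099
  (v32,v1,v2) [-+-] → (1.7299, -0.450553, 0.54293)–(1.7299, 0, 0.472409)  len=0.4560
  (v34,v3,v4) [--+] → (1.7299, 0, -0.472409)–(1.7299, -1.0531, -0.6372)  len=1.0659
  (v34,v4,v30) [-+-] → (1.7299, -1.0531, -0.6372)–(1.7299, -1.93359, -0.053522)  len=1.0564
  (v30,v4,v0) [-++] → (1.7299, -1.93359, -0.053522)–(1.7299, -2.01435, 0)  len=0.0969

Chained into 1 loop(s):
  loop 1: 14 segments, perimeter = 8.8767
Total perimeter = 8.877

loops=1 perimeter=8.877


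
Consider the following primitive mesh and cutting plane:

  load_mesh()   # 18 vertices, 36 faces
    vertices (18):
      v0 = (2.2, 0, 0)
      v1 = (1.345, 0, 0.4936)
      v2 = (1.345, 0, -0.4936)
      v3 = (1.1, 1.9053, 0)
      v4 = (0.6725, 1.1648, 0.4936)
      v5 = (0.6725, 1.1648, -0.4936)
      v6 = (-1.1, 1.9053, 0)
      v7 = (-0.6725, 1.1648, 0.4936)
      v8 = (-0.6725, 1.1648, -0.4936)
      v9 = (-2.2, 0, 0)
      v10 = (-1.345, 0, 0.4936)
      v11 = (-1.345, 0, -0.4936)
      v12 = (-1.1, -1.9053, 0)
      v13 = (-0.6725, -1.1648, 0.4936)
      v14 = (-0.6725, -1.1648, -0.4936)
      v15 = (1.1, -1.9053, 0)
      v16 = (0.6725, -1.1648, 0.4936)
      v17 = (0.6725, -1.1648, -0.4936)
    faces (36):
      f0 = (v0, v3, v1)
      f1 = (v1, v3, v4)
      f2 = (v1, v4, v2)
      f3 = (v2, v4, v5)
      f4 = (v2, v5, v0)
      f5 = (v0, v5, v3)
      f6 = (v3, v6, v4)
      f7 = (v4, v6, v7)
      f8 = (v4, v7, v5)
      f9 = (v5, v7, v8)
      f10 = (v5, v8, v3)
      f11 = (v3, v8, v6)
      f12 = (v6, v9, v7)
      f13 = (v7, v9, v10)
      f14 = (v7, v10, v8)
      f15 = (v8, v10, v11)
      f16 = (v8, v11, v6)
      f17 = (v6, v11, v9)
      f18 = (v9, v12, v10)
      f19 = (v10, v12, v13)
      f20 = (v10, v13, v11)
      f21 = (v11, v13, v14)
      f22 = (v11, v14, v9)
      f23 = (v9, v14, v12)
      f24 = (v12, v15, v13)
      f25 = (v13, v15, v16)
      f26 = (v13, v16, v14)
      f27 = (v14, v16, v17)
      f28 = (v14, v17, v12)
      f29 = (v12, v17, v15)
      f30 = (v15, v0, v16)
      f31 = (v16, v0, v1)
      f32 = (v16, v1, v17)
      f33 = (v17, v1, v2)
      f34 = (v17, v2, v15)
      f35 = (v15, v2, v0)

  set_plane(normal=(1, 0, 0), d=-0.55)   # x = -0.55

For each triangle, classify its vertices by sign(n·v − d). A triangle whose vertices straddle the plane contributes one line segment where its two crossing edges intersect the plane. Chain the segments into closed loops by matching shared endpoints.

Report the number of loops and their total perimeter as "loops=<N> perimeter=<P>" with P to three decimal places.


loops=2 perimeter=5.534

Straddling triangles (12 of 36):
  (v3,v6,v4) [+-+] → (-0.55, 1.9053, 0)–(-0.55, 1.67553, 0.153162)  len=0.2761
  (v4,v6,v7) [+--] → (-0.55, 1.67553, 0.153162)–(-0.55, 1.1648, 0.4936)  len=0.6138
  (v4,v7,v5) [+-+] → (-0.55, 1.1648, 0.4936)–(-0.55, 1.1648, 0.403688)  len=0.0899
  (v5,v7,v8) [+--] → (-0.55, 1.1648, 0.403688)–(-0.55, 1.1648, -0.4936)  len=0.8973
  (v5,v8,v3) [+-+] → (-0.55, 1.1648, -0.4936)–(-0.55, 1.21598, -0.459487)  len=0.0615
  (v3,v8,v6) [+--] → (-0.55, 1.21598, -0.459487)–(-0.55, 1.9053, 0)  len=0.8284
  (v12,v15,v13) [-+-] → (-0.55, -1.9053, 0)–(-0.55, -1.21598, 0.459487)  len=0.8284
  (v13,v15,v16) [-++] → (-0.55, -1.21598, 0.459487)–(-0.55, -1.1648, 0.4936)  len=0.0615
  (v13,v16,v14) [-+-] → (-0.55, -1.1648, 0.4936)–(-0.55, -1.1648, -0.403688)  len=0.8973
  (v14,v16,v17) [-++] → (-0.55, -1.1648, -0.403688)–(-0.55, -1.1648, -0.4936)  len=0.0899
  (v14,v17,v12) [-+-] → (-0.55, -1.1648, -0.4936)–(-0.55, -1.67553, -0.153162)  len=0.6138
  (v12,v17,v15) [-++] → (-0.55, -1.67553, -0.153162)–(-0.55, -1.9053, 0)  len=0.2761

Chained into 2 loop(s):
  loop 1: 6 segments, perimeter = 2.7671
  loop 2: 6 segments, perimeter = 2.7671
Total perimeter = 5.534


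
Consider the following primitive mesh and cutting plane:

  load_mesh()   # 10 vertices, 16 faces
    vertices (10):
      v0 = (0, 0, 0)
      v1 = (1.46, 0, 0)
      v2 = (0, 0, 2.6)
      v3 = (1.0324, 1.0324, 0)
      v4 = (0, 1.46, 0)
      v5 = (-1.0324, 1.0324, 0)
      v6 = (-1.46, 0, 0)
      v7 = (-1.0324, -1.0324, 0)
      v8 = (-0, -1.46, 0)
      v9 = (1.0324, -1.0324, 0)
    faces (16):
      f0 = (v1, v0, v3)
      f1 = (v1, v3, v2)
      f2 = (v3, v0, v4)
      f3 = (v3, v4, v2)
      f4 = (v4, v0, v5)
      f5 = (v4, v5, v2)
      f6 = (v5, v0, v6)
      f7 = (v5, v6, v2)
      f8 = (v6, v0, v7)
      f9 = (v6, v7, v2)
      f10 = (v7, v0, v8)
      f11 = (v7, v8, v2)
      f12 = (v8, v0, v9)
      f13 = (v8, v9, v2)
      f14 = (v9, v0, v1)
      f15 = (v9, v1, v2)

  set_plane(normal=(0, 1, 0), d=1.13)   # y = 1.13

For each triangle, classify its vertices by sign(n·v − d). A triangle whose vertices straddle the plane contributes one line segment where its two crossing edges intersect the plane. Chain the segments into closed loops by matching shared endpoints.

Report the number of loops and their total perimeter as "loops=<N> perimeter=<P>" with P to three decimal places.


Straddling triangles (4 of 16):
  (v3,v0,v4) [--+] → (0, 1.13, 0)–(0.796754, 1.13, 0)  len=0.7968
  (v3,v4,v2) [-+-] → (0.796754, 1.13, 0)–(0, 1.13, 0.587671)  len=0.9900
  (v4,v0,v5) [+--] → (0, 1.13, 0)–(-0.796754, 1.13, 0)  len=0.7968
  (v4,v5,v2) [+--] → (-0.796754, 1.13, 0)–(0, 1.13, 0.587671)  len=0.9900

Chained into 1 loop(s):
  loop 1: 4 segments, perimeter = 3.5736
Total perimeter = 3.574

loops=1 perimeter=3.574


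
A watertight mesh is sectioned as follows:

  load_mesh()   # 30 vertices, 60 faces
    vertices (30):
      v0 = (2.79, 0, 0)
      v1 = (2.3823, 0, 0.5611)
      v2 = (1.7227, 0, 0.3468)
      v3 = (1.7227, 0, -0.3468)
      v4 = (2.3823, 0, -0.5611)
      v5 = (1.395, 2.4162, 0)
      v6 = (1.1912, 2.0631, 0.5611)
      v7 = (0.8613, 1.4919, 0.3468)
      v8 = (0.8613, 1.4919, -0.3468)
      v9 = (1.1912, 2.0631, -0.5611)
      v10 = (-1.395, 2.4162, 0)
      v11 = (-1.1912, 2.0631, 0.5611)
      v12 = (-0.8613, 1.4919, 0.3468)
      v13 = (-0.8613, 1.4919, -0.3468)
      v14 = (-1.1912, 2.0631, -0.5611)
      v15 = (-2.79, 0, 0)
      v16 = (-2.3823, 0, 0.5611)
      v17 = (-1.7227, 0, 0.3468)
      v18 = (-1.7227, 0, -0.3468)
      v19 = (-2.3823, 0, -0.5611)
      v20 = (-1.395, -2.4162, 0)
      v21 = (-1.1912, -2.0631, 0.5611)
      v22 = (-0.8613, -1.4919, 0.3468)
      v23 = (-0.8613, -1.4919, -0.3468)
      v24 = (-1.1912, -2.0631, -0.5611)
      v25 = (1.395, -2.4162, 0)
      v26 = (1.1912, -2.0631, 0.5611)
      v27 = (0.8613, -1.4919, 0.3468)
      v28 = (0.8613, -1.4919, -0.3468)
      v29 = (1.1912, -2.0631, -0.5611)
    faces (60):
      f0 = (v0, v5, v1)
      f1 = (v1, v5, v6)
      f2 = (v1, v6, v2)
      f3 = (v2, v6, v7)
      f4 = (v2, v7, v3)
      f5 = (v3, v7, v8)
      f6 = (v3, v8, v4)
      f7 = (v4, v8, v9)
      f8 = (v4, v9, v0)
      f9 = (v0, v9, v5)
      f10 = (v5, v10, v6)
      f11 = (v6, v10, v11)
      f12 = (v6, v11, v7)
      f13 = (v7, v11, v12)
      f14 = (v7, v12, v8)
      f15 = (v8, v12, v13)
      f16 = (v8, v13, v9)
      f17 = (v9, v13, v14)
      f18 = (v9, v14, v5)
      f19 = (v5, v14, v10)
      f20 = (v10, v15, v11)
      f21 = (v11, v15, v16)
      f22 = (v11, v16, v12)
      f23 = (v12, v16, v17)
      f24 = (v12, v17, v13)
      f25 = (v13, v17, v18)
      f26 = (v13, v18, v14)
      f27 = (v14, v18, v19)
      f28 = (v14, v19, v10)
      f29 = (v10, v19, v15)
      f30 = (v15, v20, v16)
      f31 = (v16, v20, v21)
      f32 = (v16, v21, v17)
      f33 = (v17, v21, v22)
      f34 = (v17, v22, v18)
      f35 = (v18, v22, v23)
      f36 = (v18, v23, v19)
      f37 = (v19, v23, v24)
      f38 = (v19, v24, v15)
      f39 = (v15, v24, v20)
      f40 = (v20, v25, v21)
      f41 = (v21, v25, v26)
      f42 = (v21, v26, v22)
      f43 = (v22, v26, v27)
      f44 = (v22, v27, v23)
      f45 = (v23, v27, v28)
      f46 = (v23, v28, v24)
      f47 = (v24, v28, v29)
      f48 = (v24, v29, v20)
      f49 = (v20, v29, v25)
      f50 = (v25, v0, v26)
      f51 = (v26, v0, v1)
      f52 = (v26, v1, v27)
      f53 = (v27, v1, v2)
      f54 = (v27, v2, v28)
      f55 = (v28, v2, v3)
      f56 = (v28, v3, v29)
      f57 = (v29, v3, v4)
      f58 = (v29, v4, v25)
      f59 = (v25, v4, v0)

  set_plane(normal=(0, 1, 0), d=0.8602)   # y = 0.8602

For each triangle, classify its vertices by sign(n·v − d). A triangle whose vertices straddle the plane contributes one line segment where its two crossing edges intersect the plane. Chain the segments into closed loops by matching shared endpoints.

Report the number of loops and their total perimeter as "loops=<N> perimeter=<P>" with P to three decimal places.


loops=2 perimeter=6.936

Straddling triangles (20 of 60):
  (v0,v5,v1) [-+-] → (2.29336, 0.8602, 0)–(2.03081, 0.8602, 0.361341)  len=0.4467
  (v1,v5,v6) [-++] → (2.03081, 0.8602, 0.361341)–(1.88568, 0.8602, 0.5611)  len=0.2469
  (v1,v6,v2) [-+-] → (1.88568, 0.8602, 0.5611)–(1.50109, 0.8602, 0.436151)  len=0.4044
  (v2,v6,v7) [-++] → (1.50109, 0.8602, 0.436151)–(1.22603, 0.8602, 0.3468)  len=0.2892
  (v2,v7,v3) [-+-] → (1.22603, 0.8602, 0.3468)–(1.22603, 0.8602, 0.053116)  len=0.2937
  (v3,v7,v8) [-++] → (1.22603, 0.8602, 0.053116)–(1.22603, 0.8602, -0.3468)  len=0.3999
  (v3,v8,v4) [-+-] → (1.22603, 0.8602, -0.3468)–(1.50532, 0.8602, -0.437539)  len=0.2937
  (v4,v8,v9) [-++] → (1.50532, 0.8602, -0.437539)–(1.88568, 0.8602, -0.5611)  len=0.3999
  (v4,v9,v0) [-+-] → (1.88568, 0.8602, -0.5611)–(2.12339, 0.8602, -0.233948)  len=0.4044
  (v0,v9,v5) [-++] → (2.12339, 0.8602, -0.233948)–(2.29336, 0.8602, 0)  len=0.2892
  (v10,v15,v11) [+-+] → (-2.29336, 0.8602, 0)–(-2.12339, 0.8602, 0.233948)  len=0.2892
  (v11,v15,v16) [+--] → (-2.12339, 0.8602, 0.233948)–(-1.88568, 0.8602, 0.5611)  len=0.4044
  (v11,v16,v12) [+-+] → (-1.88568, 0.8602, 0.5611)–(-1.50532, 0.8602, 0.437539)  len=0.3999
  (v12,v16,v17) [+--] → (-1.50532, 0.8602, 0.437539)–(-1.22603, 0.8602, 0.3468)  len=0.2937
  (v12,v17,v13) [+-+] → (-1.22603, 0.8602, 0.3468)–(-1.22603, 0.8602, -0.053116)  len=0.3999
  (v13,v17,v18) [+--] → (-1.22603, 0.8602, -0.053116)–(-1.22603, 0.8602, -0.3468)  len=0.2937
  (v13,v18,v14) [+-+] → (-1.22603, 0.8602, -0.3468)–(-1.50109, 0.8602, -0.436151)  len=0.2892
  (v14,v18,v19) [+--] → (-1.50109, 0.8602, -0.436151)–(-1.88568, 0.8602, -0.5611)  len=0.4044
  (v14,v19,v10) [+-+] → (-1.88568, 0.8602, -0.5611)–(-2.03081, 0.8602, -0.361341)  len=0.2469
  (v10,v19,v15) [+--] → (-2.03081, 0.8602, -0.361341)–(-2.29336, 0.8602, 0)  len=0.4467

Chained into 2 loop(s):
  loop 1: 10 segments, perimeter = 3.4679
  loop 2: 10 segments, perimeter = 3.4679
Total perimeter = 6.936


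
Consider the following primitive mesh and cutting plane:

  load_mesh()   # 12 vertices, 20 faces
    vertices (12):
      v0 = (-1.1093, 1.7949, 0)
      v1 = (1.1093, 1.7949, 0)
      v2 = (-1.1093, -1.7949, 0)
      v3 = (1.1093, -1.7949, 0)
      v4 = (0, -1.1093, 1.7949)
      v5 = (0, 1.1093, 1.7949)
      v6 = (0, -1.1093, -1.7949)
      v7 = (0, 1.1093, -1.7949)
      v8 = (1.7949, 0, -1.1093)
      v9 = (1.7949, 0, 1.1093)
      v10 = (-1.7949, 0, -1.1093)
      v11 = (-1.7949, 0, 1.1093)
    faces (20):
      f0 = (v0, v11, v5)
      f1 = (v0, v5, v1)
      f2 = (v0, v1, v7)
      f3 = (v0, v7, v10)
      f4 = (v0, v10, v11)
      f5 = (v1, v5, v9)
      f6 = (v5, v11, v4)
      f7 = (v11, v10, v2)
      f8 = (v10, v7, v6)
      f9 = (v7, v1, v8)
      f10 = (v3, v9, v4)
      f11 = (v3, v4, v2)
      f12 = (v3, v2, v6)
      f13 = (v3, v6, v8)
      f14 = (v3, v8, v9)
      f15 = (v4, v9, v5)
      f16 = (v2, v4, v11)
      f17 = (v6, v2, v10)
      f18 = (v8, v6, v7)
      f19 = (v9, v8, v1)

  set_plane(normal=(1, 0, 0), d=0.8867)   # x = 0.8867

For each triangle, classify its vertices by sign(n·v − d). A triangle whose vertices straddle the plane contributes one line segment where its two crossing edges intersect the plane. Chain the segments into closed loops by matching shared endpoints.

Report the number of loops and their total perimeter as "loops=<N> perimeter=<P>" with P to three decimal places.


loops=1 perimeter=9.987

Straddling triangles (10 of 20):
  (v0,v5,v1) [--+] → (0.8867, 1.65732, 0.360177)–(0.8867, 1.7949, 0)  len=0.3856
  (v0,v1,v7) [-+-] → (0.8867, 1.7949, 0)–(0.8867, 1.65732, -0.360177)  len=0.3856
  (v1,v5,v9) [+-+] → (0.8867, 1.65732, 0.360177)–(0.8867, 0.561294, 1.45621)  len=1.5500
  (v7,v1,v8) [-++] → (0.8867, 1.65732, -0.360177)–(0.8867, 0.561294, -1.45621)  len=1.5500
  (v3,v9,v4) [++-] → (0.8867, -0.561294, 1.45621)–(0.8867, -1.65732, 0.360177)  len=1.5500
  (v3,v4,v2) [+--] → (0.8867, -1.65732, 0.360177)–(0.8867, -1.7949, 0)  len=0.3856
  (v3,v2,v6) [+--] → (0.8867, -1.7949, 0)–(0.8867, -1.65732, -0.360177)  len=0.3856
  (v3,v6,v8) [+-+] → (0.8867, -1.65732, -0.360177)–(0.8867, -0.561294, -1.45621)  len=1.5500
  (v4,v9,v5) [-+-] → (0.8867, -0.561294, 1.45621)–(0.8867, 0.561294, 1.45621)  len=1.1226
  (v8,v6,v7) [+--] → (0.8867, -0.561294, -1.45621)–(0.8867, 0.561294, -1.45621)  len=1.1226

Chained into 1 loop(s):
  loop 1: 10 segments, perimeter = 9.9875
Total perimeter = 9.987


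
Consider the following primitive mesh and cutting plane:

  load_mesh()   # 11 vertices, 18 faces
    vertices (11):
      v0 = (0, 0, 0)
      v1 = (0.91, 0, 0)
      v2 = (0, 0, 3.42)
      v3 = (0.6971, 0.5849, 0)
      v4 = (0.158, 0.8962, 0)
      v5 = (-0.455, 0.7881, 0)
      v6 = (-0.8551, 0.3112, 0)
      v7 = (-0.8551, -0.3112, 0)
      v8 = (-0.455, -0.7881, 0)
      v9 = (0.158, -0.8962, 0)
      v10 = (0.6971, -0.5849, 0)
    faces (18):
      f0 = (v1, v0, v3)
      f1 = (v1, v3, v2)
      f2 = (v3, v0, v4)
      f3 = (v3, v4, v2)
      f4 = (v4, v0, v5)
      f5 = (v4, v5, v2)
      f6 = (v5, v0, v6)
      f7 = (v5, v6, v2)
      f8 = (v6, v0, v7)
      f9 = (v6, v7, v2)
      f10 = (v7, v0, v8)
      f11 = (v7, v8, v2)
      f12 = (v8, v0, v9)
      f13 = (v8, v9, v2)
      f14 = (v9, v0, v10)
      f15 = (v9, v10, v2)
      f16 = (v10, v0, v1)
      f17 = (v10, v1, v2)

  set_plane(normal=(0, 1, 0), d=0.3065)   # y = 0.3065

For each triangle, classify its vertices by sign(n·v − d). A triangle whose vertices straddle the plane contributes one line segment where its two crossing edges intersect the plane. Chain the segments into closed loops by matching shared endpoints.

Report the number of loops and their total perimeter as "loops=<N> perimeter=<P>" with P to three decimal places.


Straddling triangles (10 of 18):
  (v1,v0,v3) [--+] → (0.365295, 0.3065, 0)–(0.798436, 0.3065, 0)  len=0.4331
  (v1,v3,v2) [-+-] → (0.798436, 0.3065, 0)–(0.365295, 0.3065, 1.62785)  len=1.6845
  (v3,v0,v4) [+-+] → (0.365295, 0.3065, 0)–(0.0540359, 0.3065, 0)  len=0.3113
  (v3,v4,v2) [++-] → (0.0540359, 0.3065, 2.25036)–(0.365295, 0.3065, 1.62785)  len=0.6960
  (v4,v0,v5) [+-+] → (0.0540359, 0.3065, 0)–(-0.176954, 0.3065, 0)  len=0.2310
  (v4,v5,v2) [++-] → (-0.176954, 0.3065, 2.08993)–(0.0540359, 0.3065, 2.25036)  len=0.2812
  (v5,v0,v6) [+-+] → (-0.176954, 0.3065, 0)–(-0.842186, 0.3065, 0)  len=0.6652
  (v5,v6,v2) [++-] → (-0.842186, 0.3065, 0.0516517)–(-0.176954, 0.3065, 2.08993)  len=2.1441
  (v6,v0,v7) [+--] → (-0.842186, 0.3065, 0)–(-0.8551, 0.3065, 0)  len=0.0129
  (v6,v7,v2) [+--] → (-0.8551, 0.3065, 0)–(-0.842186, 0.3065, 0.0516517)  len=0.0532

Chained into 1 loop(s):
  loop 1: 10 segments, perimeter = 6.5126
Total perimeter = 6.513

loops=1 perimeter=6.513


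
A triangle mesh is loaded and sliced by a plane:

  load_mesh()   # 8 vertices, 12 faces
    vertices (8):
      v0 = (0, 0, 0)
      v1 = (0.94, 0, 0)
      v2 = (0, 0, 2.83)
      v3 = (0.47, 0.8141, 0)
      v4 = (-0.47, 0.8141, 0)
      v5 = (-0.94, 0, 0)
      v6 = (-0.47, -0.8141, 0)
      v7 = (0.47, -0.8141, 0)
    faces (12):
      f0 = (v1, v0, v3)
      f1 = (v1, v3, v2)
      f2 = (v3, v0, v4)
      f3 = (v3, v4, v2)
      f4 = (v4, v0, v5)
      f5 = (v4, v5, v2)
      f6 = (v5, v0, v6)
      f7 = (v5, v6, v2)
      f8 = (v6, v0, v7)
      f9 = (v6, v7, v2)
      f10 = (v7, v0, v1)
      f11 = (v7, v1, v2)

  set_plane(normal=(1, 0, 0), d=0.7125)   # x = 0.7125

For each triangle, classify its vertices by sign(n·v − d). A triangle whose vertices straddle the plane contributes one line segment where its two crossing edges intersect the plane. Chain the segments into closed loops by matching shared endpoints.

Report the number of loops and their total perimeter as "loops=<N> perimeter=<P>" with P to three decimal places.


Straddling triangles (4 of 12):
  (v1,v0,v3) [+--] → (0.7125, 0, 0)–(0.7125, 0.394059, 0)  len=0.3941
  (v1,v3,v2) [+--] → (0.7125, 0.394059, 0)–(0.7125, 0, 0.68492)  len=0.7902
  (v7,v0,v1) [--+] → (0.7125, 0, 0)–(0.7125, -0.394059, 0)  len=0.3941
  (v7,v1,v2) [-+-] → (0.7125, -0.394059, 0)–(0.7125, 0, 0.68492)  len=0.7902

Chained into 1 loop(s):
  loop 1: 4 segments, perimeter = 2.3685
Total perimeter = 2.368

loops=1 perimeter=2.368


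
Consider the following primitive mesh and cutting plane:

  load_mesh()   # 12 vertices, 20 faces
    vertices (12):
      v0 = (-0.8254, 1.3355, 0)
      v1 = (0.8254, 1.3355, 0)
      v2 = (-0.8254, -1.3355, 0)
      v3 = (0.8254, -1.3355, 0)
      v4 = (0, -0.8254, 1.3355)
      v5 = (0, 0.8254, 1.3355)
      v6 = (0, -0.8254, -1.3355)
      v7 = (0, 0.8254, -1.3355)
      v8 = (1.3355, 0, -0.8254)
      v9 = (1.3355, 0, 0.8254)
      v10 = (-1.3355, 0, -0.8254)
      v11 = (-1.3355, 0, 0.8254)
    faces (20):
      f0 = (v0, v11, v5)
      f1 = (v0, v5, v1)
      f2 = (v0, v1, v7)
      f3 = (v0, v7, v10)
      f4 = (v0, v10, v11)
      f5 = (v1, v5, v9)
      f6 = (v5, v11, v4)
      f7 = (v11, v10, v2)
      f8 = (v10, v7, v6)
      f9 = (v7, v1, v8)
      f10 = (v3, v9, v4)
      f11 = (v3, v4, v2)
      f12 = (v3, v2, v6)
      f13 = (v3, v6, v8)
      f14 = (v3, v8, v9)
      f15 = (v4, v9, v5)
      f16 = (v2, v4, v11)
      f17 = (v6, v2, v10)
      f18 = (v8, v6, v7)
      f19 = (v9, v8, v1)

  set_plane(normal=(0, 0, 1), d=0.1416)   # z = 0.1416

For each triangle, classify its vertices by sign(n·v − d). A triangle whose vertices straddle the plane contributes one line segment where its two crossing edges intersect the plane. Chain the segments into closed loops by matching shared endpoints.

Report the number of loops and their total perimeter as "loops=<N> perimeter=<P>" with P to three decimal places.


Straddling triangles (10 of 20):
  (v0,v11,v5) [-++] → (-0.912909, 1.10639, 0.1416)–(-0.737885, 1.28142, 0.1416)  len=0.2475
  (v0,v5,v1) [-+-] → (-0.737885, 1.28142, 0.1416)–(0.737885, 1.28142, 0.1416)  len=1.4758
  (v0,v10,v11) [--+] → (-1.3355, 0, 0.1416)–(-0.912909, 1.10639, 0.1416)  len=1.1843
  (v1,v5,v9) [-++] → (0.737885, 1.28142, 0.1416)–(0.912909, 1.10639, 0.1416)  len=0.2475
  (v11,v10,v2) [+--] → (-1.3355, 0, 0.1416)–(-0.912909, -1.10639, 0.1416)  len=1.1843
  (v3,v9,v4) [-++] → (0.912909, -1.10639, 0.1416)–(0.737885, -1.28142, 0.1416)  len=0.2475
  (v3,v4,v2) [-+-] → (0.737885, -1.28142, 0.1416)–(-0.737885, -1.28142, 0.1416)  len=1.4758
  (v3,v8,v9) [--+] → (1.3355, 0, 0.1416)–(0.912909, -1.10639, 0.1416)  len=1.1843
  (v2,v4,v11) [-++] → (-0.737885, -1.28142, 0.1416)–(-0.912909, -1.10639, 0.1416)  len=0.2475
  (v9,v8,v1) [+--] → (1.3355, 0, 0.1416)–(0.912909, 1.10639, 0.1416)  len=1.1843

Chained into 1 loop(s):
  loop 1: 10 segments, perimeter = 8.6790
Total perimeter = 8.679

loops=1 perimeter=8.679


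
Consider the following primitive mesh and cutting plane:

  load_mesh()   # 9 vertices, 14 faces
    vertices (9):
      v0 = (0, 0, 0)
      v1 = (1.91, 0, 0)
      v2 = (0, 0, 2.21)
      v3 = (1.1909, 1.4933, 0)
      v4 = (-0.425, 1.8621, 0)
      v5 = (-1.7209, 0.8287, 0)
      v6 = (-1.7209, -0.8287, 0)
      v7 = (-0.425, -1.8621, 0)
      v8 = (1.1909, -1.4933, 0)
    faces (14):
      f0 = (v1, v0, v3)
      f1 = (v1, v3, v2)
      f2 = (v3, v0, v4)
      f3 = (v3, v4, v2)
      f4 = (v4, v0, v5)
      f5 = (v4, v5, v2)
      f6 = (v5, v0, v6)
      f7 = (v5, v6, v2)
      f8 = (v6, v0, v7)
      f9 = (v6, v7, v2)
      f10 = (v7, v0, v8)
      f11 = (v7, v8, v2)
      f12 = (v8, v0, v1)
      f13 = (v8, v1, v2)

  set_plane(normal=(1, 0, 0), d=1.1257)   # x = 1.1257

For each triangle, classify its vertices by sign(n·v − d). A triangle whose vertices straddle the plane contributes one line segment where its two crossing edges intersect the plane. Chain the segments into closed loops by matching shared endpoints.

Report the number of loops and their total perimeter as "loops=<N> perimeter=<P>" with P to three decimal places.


Straddling triangles (8 of 14):
  (v1,v0,v3) [+-+] → (1.1257, 0, 0)–(1.1257, 1.41154, 0)  len=1.4115
  (v1,v3,v2) [++-] → (1.1257, 1.41154, 0.120994)–(1.1257, 0, 0.907488)  len=1.6159
  (v3,v0,v4) [+--] → (1.1257, 1.41154, 0)–(1.1257, 1.50818, 0)  len=0.0966
  (v3,v4,v2) [+--] → (1.1257, 1.50818, 0)–(1.1257, 1.41154, 0.120994)  len=0.1548
  (v7,v0,v8) [--+] → (1.1257, -1.41154, 0)–(1.1257, -1.50818, 0)  len=0.0966
  (v7,v8,v2) [-+-] → (1.1257, -1.50818, 0)–(1.1257, -1.41154, 0.120994)  len=0.1548
  (v8,v0,v1) [+-+] → (1.1257, -1.41154, 0)–(1.1257, 0, 0)  len=1.4115
  (v8,v1,v2) [++-] → (1.1257, 0, 0.907488)–(1.1257, -1.41154, 0.120994)  len=1.6159

Chained into 1 loop(s):
  loop 1: 8 segments, perimeter = 6.5578
Total perimeter = 6.558

loops=1 perimeter=6.558


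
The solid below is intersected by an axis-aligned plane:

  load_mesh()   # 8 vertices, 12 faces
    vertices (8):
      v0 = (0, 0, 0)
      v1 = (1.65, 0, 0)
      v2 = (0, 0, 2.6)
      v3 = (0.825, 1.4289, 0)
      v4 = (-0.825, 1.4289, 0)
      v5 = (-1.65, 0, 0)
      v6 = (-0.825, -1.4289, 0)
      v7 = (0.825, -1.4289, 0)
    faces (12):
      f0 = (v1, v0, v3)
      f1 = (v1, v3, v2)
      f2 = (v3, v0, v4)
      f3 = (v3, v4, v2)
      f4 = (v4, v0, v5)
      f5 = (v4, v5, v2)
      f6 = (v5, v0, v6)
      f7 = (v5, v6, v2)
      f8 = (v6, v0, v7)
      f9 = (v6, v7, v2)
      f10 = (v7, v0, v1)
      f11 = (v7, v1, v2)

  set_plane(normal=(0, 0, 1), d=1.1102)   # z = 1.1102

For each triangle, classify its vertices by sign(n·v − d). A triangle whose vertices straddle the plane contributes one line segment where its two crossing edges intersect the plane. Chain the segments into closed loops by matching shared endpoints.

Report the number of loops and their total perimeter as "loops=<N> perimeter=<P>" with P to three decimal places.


loops=1 perimeter=5.673

Straddling triangles (6 of 12):
  (v1,v3,v2) [--+] → (0.472725, 0.81876, 1.1102)–(0.94545, 0, 1.1102)  len=0.9454
  (v3,v4,v2) [--+] → (-0.472725, 0.81876, 1.1102)–(0.472725, 0.81876, 1.1102)  len=0.9454
  (v4,v5,v2) [--+] → (-0.94545, 0, 1.1102)–(-0.472725, 0.81876, 1.1102)  len=0.9454
  (v5,v6,v2) [--+] → (-0.472725, -0.81876, 1.1102)–(-0.94545, 0, 1.1102)  len=0.9454
  (v6,v7,v2) [--+] → (0.472725, -0.81876, 1.1102)–(-0.472725, -0.81876, 1.1102)  len=0.9454
  (v7,v1,v2) [--+] → (0.94545, 0, 1.1102)–(0.472725, -0.81876, 1.1102)  len=0.9454

Chained into 1 loop(s):
  loop 1: 6 segments, perimeter = 5.6726
Total perimeter = 5.673


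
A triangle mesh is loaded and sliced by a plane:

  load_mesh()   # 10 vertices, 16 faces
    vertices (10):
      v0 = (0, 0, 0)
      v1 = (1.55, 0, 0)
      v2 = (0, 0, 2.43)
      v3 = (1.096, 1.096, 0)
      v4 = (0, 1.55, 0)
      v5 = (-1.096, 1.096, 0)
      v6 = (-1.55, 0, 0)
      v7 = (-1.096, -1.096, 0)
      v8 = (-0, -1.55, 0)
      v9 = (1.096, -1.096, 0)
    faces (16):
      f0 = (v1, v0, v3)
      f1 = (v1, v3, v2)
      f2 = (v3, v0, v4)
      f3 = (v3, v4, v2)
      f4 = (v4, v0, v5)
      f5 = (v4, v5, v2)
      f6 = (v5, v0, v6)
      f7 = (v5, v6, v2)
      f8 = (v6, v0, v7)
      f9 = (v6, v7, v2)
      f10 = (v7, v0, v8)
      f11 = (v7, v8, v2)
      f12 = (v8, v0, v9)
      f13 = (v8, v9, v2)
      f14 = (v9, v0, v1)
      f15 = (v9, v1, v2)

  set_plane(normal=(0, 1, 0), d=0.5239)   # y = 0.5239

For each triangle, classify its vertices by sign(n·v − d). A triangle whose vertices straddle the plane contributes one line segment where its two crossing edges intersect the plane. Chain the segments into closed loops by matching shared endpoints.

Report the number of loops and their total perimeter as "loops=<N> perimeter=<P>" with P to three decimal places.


loops=1 perimeter=6.924

Straddling triangles (8 of 16):
  (v1,v0,v3) [--+] → (0.5239, 0.5239, 0)–(1.33298, 0.5239, 0)  len=0.8091
  (v1,v3,v2) [-+-] → (1.33298, 0.5239, 0)–(0.5239, 0.5239, 1.26843)  len=1.5045
  (v3,v0,v4) [+-+] → (0.5239, 0.5239, 0)–(0, 0.5239, 0)  len=0.5239
  (v3,v4,v2) [++-] → (0, 0.5239, 1.60866)–(0.5239, 0.5239, 1.26843)  len=0.6247
  (v4,v0,v5) [+-+] → (0, 0.5239, 0)–(-0.5239, 0.5239, 0)  len=0.5239
  (v4,v5,v2) [++-] → (-0.5239, 0.5239, 1.26843)–(0, 0.5239, 1.60866)  len=0.6247
  (v5,v0,v6) [+--] → (-0.5239, 0.5239, 0)–(-1.33298, 0.5239, 0)  len=0.8091
  (v5,v6,v2) [+--] → (-1.33298, 0.5239, 0)–(-0.5239, 0.5239, 1.26843)  len=1.5045

Chained into 1 loop(s):
  loop 1: 8 segments, perimeter = 6.9243
Total perimeter = 6.924


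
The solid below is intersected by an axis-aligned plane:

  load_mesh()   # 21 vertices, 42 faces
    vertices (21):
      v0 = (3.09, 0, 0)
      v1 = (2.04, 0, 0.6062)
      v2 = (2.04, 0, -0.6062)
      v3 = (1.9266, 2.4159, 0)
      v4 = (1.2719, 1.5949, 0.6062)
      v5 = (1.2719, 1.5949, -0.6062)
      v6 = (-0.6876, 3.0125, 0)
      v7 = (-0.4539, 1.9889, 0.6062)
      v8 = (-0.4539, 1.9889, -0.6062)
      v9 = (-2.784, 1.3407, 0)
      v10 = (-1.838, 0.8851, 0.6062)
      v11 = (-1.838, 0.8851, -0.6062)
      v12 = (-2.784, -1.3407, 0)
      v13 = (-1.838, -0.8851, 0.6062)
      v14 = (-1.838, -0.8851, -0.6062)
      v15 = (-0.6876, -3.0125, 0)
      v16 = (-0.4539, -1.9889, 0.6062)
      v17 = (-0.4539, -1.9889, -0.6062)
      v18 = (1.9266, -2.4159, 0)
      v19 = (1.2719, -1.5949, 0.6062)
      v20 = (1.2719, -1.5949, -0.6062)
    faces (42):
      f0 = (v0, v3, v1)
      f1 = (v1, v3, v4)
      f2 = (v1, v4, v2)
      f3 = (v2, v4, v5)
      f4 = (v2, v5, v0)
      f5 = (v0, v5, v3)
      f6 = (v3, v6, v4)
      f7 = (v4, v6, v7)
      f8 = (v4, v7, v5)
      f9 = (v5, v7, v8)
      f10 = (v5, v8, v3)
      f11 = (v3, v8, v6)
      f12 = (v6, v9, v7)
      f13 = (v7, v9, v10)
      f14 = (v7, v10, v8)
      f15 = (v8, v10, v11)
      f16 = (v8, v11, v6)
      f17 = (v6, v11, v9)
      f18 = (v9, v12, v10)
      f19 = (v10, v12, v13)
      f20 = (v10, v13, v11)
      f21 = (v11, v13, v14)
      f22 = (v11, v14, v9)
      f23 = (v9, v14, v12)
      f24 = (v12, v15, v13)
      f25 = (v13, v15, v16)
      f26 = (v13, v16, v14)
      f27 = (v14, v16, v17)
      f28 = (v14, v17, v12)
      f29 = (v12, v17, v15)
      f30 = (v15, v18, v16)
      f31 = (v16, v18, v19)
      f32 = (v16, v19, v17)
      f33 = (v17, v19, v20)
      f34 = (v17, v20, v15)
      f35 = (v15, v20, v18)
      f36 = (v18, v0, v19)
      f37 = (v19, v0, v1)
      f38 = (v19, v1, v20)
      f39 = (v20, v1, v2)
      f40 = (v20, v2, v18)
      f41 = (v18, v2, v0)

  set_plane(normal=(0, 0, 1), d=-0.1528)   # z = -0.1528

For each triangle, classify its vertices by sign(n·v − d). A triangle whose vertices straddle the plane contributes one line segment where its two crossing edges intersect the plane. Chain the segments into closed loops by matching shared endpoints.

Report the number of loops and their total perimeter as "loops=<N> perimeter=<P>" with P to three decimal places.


Straddling triangles (28 of 42):
  (v1,v4,v2) [++-] → (1.75275, 0.596443, -0.1528)–(2.04, 0, -0.1528)  len=0.6620
  (v2,v4,v5) [-+-] → (1.75275, 0.596443, -0.1528)–(1.2719, 1.5949, -0.1528)  len=1.1082
  (v2,v5,v0) [--+] → (2.63173, 0.402014, -0.1528)–(2.82533, 0, -0.1528)  len=0.4462
  (v0,v5,v3) [+-+] → (2.63173, 0.402014, -0.1528)–(1.76157, 2.20896, -0.1528)  len=2.0055
  (v4,v7,v5) [++-] → (0.626504, 1.74224, -0.1528)–(1.2719, 1.5949, -0.1528)  len=0.6620
  (v5,v7,v8) [-+-] → (0.626504, 1.74224, -0.1528)–(-0.4539, 1.9889, -0.1528)  len=1.1082
  (v5,v8,v3) [--+] → (1.32657, 2.30827, -0.1528)–(1.76157, 2.20896, -0.1528)  len=0.4462
  (v3,v8,v6) [+-+] → (1.32657, 2.30827, -0.1528)–(-0.628693, 2.75449, -0.1528)  len=2.0055
  (v7,v10,v8) [++-] → (-0.97151, 1.57611, -0.1528)–(-0.4539, 1.9889, -0.1528)  len=0.6621
  (v8,v10,v11) [-+-] → (-0.97151, 1.57611, -0.1528)–(-1.838, 0.8851, -0.1528)  len=1.1083
  (v8,v11,v6) [--+] → (-0.977572, 2.47626, -0.1528)–(-0.628693, 2.75449, -0.1528)  len=0.4462
  (v6,v11,v9) [+-+] → (-0.977572, 2.47626, -0.1528)–(-2.54555, 1.22586, -0.1528)  len=2.0055
  (v10,v13,v11) [++-] → (-1.838, 0.2231, -0.1528)–(-1.838, 0.8851, -0.1528)  len=0.6620
  (v11,v13,v14) [-+-] → (-1.838, 0.2231, -0.1528)–(-1.838, -0.8851, -0.1528)  len=1.1082
  (v11,v14,v9) [--+] → (-2.54555, 0.77966, -0.1528)–(-2.54555, 1.22586, -0.1528)  len=0.4462
  (v9,v14,v12) [+-+] → (-2.54555, 0.77966, -0.1528)–(-2.54555, -1.22586, -0.1528)  len=2.0055
  (v13,v16,v14) [++-] → (-1.32039, -1.29789, -0.1528)–(-1.838, -0.8851, -0.1528)  len=0.6621
  (v14,v16,v17) [-+-] → (-1.32039, -1.29789, -0.1528)–(-0.4539, -1.9889, -0.1528)  len=1.1083
  (v14,v17,v12) [--+] → (-2.19667, -1.50409, -0.1528)–(-2.54555, -1.22586, -0.1528)  len=0.4462
  (v12,v17,v15) [+-+] → (-2.19667, -1.50409, -0.1528)–(-0.628693, -2.75449, -0.1528)  len=2.0055
  (v16,v19,v17) [++-] → (0.191496, -1.84156, -0.1528)–(-0.4539, -1.9889, -0.1528)  len=0.6620
  (v17,v19,v20) [-+-] → (0.191496, -1.84156, -0.1528)–(1.2719, -1.5949, -0.1528)  len=1.1082
  (v17,v20,v15) [--+] → (-0.193684, -2.65518, -0.1528)–(-0.628693, -2.75449, -0.1528)  len=0.4462
  (v15,v20,v18) [+-+] → (-0.193684, -2.65518, -0.1528)–(1.76157, -2.20896, -0.1528)  len=2.0055
  (v19,v1,v20) [++-] → (1.55915, -0.998457, -0.1528)–(1.2719, -1.5949, -0.1528)  len=0.6620
  (v20,v1,v2) [-+-] → (1.55915, -0.998457, -0.1528)–(2.04, 0, -0.1528)  len=1.1082
  (v20,v2,v18) [--+] → (1.95518, -1.80694, -0.1528)–(1.76157, -2.20896, -0.1528)  len=0.4462
  (v18,v2,v0) [+-+] → (1.95518, -1.80694, -0.1528)–(2.82533, 0, -0.1528)  len=2.0055

Chained into 2 loop(s):
  loop 1: 14 segments, perimeter = 12.3917
  loop 2: 14 segments, perimeter = 17.1622
Total perimeter = 29.554

loops=2 perimeter=29.554


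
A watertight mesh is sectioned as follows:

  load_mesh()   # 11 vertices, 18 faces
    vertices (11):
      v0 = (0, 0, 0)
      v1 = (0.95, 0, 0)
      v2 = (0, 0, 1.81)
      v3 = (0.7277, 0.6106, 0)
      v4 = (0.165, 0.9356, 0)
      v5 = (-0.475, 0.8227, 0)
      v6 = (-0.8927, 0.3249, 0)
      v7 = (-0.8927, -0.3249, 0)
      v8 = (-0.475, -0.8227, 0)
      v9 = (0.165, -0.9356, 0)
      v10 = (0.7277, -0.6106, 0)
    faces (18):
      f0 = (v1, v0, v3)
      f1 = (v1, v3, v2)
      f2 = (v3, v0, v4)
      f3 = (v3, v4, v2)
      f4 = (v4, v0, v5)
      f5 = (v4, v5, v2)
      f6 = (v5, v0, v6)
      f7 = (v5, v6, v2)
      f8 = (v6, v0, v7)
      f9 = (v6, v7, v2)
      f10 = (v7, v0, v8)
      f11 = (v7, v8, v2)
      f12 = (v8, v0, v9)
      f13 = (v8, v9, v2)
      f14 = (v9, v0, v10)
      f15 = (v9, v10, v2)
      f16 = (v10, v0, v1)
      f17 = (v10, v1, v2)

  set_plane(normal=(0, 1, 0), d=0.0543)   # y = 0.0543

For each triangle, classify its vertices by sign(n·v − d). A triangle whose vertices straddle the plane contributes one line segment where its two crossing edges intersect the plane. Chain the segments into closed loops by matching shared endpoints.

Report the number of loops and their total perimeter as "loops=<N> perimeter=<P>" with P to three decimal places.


loops=1 perimeter=5.706

Straddling triangles (10 of 18):
  (v1,v0,v3) [--+] → (0.0647136, 0.0543, 0)–(0.930231, 0.0543, 0)  len=0.8655
  (v1,v3,v2) [-+-] → (0.930231, 0.0543, 0)–(0.0647136, 0.0543, 1.64904)  len=1.8624
  (v3,v0,v4) [+-+] → (0.0647136, 0.0543, 0)–(0.00957621, 0.0543, 0)  len=0.0551
  (v3,v4,v2) [++-] → (0.00957621, 0.0543, 1.70495)–(0.0647136, 0.0543, 1.64904)  len=0.0785
  (v4,v0,v5) [+-+] → (0.00957621, 0.0543, 0)–(-0.031351, 0.0543, 0)  len=0.0409
  (v4,v5,v2) [++-] → (-0.031351, 0.0543, 1.69054)–(0.00957621, 0.0543, 1.70495)  len=0.0434
  (v5,v0,v6) [+-+] → (-0.031351, 0.0543, 0)–(-0.149195, 0.0543, 0)  len=0.1178
  (v5,v6,v2) [++-] → (-0.149195, 0.0543, 1.5075)–(-0.031351, 0.0543, 1.69054)  len=0.2177
  (v6,v0,v7) [+--] → (-0.149195, 0.0543, 0)–(-0.8927, 0.0543, 0)  len=0.7435
  (v6,v7,v2) [+--] → (-0.8927, 0.0543, 0)–(-0.149195, 0.0543, 1.5075)  len=1.6809

Chained into 1 loop(s):
  loop 1: 10 segments, perimeter = 5.7058
Total perimeter = 5.706


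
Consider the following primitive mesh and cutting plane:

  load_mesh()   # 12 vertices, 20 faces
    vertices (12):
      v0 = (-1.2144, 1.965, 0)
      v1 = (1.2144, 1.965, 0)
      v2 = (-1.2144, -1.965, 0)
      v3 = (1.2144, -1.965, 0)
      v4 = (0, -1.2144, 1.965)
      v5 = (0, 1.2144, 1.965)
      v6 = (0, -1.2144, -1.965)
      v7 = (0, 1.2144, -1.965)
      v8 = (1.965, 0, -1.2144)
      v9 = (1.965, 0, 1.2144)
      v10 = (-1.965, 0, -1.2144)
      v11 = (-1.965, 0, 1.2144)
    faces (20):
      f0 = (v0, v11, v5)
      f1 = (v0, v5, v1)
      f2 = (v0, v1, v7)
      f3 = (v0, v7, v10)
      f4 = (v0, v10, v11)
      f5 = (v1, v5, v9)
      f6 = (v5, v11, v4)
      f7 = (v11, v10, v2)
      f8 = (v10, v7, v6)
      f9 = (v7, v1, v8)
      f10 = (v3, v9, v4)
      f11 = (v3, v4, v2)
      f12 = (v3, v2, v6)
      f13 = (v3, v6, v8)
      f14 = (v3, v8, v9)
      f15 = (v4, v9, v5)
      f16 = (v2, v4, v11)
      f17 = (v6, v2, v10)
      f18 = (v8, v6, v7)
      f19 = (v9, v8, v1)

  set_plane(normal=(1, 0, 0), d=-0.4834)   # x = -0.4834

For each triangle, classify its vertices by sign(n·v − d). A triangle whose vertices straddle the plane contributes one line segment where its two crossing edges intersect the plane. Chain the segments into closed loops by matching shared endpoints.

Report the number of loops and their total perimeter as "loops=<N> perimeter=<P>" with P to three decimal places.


Straddling triangles (10 of 20):
  (v0,v11,v5) [--+] → (-0.4834, 0.915651, 1.78035)–(-0.4834, 1.51318, 1.18282)  len=0.8450
  (v0,v5,v1) [-++] → (-0.4834, 1.51318, 1.18282)–(-0.4834, 1.965, 0)  len=1.2662
  (v0,v1,v7) [-++] → (-0.4834, 1.965, 0)–(-0.4834, 1.51318, -1.18282)  len=1.2662
  (v0,v7,v10) [-+-] → (-0.4834, 1.51318, -1.18282)–(-0.4834, 0.915651, -1.78035)  len=0.8450
  (v5,v11,v4) [+-+] → (-0.4834, 0.915651, 1.78035)–(-0.4834, -0.915651, 1.78035)  len=1.8313
  (v10,v7,v6) [-++] → (-0.4834, 0.915651, -1.78035)–(-0.4834, -0.915651, -1.78035)  len=1.8313
  (v3,v4,v2) [++-] → (-0.4834, -1.51318, 1.18282)–(-0.4834, -1.965, 0)  len=1.2662
  (v3,v2,v6) [+-+] → (-0.4834, -1.965, 0)–(-0.4834, -1.51318, -1.18282)  len=1.2662
  (v2,v4,v11) [-+-] → (-0.4834, -1.51318, 1.18282)–(-0.4834, -0.915651, 1.78035)  len=0.8450
  (v6,v2,v10) [+--] → (-0.4834, -1.51318, -1.18282)–(-0.4834, -0.915651, -1.78035)  len=0.8450

Chained into 1 loop(s):
  loop 1: 10 segments, perimeter = 12.1074
Total perimeter = 12.107

loops=1 perimeter=12.107


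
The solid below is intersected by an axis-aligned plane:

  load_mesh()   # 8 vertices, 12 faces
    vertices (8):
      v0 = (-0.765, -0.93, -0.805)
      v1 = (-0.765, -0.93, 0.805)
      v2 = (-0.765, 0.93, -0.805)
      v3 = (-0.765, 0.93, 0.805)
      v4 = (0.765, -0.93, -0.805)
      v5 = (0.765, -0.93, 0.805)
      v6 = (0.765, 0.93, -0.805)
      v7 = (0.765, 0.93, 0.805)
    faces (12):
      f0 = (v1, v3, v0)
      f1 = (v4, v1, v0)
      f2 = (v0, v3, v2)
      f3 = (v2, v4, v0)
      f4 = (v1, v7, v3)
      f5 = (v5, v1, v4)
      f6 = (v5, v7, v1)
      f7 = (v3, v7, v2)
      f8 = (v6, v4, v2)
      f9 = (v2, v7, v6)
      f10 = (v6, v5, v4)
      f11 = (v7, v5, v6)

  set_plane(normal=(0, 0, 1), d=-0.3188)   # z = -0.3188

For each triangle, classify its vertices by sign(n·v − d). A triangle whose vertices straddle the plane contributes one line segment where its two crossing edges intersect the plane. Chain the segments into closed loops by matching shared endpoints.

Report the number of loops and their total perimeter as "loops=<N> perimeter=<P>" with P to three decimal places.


loops=1 perimeter=6.780

Straddling triangles (8 of 12):
  (v1,v3,v0) [++-] → (-0.765, -0.368303, -0.3188)–(-0.765, -0.93, -0.3188)  len=0.5617
  (v4,v1,v0) [-+-] → (0.302959, -0.93, -0.3188)–(-0.765, -0.93, -0.3188)  len=1.0680
  (v0,v3,v2) [-+-] → (-0.765, -0.368303, -0.3188)–(-0.765, 0.93, -0.3188)  len=1.2983
  (v5,v1,v4) [++-] → (0.302959, -0.93, -0.3188)–(0.765, -0.93, -0.3188)  len=0.4620
  (v3,v7,v2) [++-] → (-0.302959, 0.93, -0.3188)–(-0.765, 0.93, -0.3188)  len=0.4620
  (v2,v7,v6) [-+-] → (-0.302959, 0.93, -0.3188)–(0.765, 0.93, -0.3188)  len=1.0680
  (v6,v5,v4) [-+-] → (0.765, 0.368303, -0.3188)–(0.765, -0.93, -0.3188)  len=1.2983
  (v7,v5,v6) [++-] → (0.765, 0.368303, -0.3188)–(0.765, 0.93, -0.3188)  len=0.5617

Chained into 1 loop(s):
  loop 1: 8 segments, perimeter = 6.7800
Total perimeter = 6.780
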